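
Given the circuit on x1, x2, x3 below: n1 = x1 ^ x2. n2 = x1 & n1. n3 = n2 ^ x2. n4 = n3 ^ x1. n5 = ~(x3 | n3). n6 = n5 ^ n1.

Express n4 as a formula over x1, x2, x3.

n1 = x1 ^ x2
n2 = x1 & n1 = x1 & (x1 ^ x2)
n3 = n2 ^ x2 = (x1 & (x1 ^ x2)) ^ x2
n4 = n3 ^ x1 = ((x1 & (x1 ^ x2)) ^ x2) ^ x1

((x1 & (x1 ^ x2)) ^ x2) ^ x1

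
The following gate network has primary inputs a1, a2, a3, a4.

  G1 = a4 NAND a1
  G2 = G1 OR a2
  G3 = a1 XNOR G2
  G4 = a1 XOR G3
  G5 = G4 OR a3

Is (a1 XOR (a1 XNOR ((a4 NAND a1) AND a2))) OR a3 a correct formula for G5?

No

G1 = a4 NAND a1
G2 = G1 OR a2 = (a4 NAND a1) OR a2
G3 = a1 XNOR G2 = a1 XNOR ((a4 NAND a1) OR a2)
G4 = a1 XOR G3 = a1 XOR (a1 XNOR ((a4 NAND a1) OR a2))
G5 = G4 OR a3 = (a1 XOR (a1 XNOR ((a4 NAND a1) OR a2))) OR a3
At a1=0, a2=0, a3=0, a4=0: circuit gives 0, formula gives 1.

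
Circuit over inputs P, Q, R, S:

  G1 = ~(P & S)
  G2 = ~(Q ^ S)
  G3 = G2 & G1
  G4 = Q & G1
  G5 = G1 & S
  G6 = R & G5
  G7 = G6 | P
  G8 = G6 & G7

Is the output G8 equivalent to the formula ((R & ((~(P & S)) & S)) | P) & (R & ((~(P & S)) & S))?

Yes

G1 = ~(P & S)
G5 = G1 & S = (~(P & S)) & S
G6 = R & G5 = R & ((~(P & S)) & S)
G7 = G6 | P = (R & ((~(P & S)) & S)) | P
G8 = G6 & G7 = (R & ((~(P & S)) & S)) & ((R & ((~(P & S)) & S)) | P)
At P=0, Q=0, R=0, S=0: circuit gives 0, formula gives 0.
At P=0, Q=0, R=1, S=1: circuit gives 1, formula gives 1.
Agrees on all 16 inputs.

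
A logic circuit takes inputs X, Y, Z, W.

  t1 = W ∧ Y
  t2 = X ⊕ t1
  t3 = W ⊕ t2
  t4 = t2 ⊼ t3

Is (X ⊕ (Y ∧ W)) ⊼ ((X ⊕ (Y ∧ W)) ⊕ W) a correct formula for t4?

Yes

t1 = W ∧ Y
t2 = X ⊕ t1 = X ⊕ (W ∧ Y)
t3 = W ⊕ t2 = W ⊕ (X ⊕ (W ∧ Y))
t4 = t2 ⊼ t3 = (X ⊕ (W ∧ Y)) ⊼ (W ⊕ (X ⊕ (W ∧ Y)))
At X=1, Y=0, Z=0, W=0: circuit gives 0, formula gives 0.
At X=0, Y=0, Z=0, W=0: circuit gives 1, formula gives 1.
Agrees on all 16 inputs.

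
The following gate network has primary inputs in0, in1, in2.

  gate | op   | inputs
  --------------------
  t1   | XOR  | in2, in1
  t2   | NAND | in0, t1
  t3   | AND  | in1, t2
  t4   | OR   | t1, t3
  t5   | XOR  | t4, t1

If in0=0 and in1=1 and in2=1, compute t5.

1

t1 = 1 XOR 1 = 0
t2 = 0 NAND 0 = 1
t3 = 1 AND 1 = 1
t4 = 0 OR 1 = 1
t5 = 1 XOR 0 = 1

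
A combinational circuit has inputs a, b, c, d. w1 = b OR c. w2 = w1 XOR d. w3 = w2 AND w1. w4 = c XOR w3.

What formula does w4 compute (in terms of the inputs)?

c XOR (((b OR c) XOR d) AND (b OR c))

w1 = b OR c
w2 = w1 XOR d = (b OR c) XOR d
w3 = w2 AND w1 = ((b OR c) XOR d) AND (b OR c)
w4 = c XOR w3 = c XOR (((b OR c) XOR d) AND (b OR c))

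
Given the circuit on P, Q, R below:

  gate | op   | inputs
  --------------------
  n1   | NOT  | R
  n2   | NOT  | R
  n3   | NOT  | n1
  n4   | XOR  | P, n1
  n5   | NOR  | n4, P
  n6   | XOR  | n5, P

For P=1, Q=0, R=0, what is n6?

n1 = NOT 0 = 1
n4 = 1 XOR 1 = 0
n5 = 0 NOR 1 = 0
n6 = 0 XOR 1 = 1

1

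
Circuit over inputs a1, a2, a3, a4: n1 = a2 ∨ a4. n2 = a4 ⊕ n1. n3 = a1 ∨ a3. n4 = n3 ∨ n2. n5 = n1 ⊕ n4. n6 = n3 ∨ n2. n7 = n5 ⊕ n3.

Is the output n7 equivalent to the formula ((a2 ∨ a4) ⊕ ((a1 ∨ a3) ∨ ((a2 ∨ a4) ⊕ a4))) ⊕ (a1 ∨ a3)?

n1 = a2 ∨ a4
n2 = a4 ⊕ n1 = a4 ⊕ (a2 ∨ a4)
n3 = a1 ∨ a3
n4 = n3 ∨ n2 = (a1 ∨ a3) ∨ (a4 ⊕ (a2 ∨ a4))
n5 = n1 ⊕ n4 = (a2 ∨ a4) ⊕ ((a1 ∨ a3) ∨ (a4 ⊕ (a2 ∨ a4)))
n7 = n5 ⊕ n3 = ((a2 ∨ a4) ⊕ ((a1 ∨ a3) ∨ (a4 ⊕ (a2 ∨ a4)))) ⊕ (a1 ∨ a3)
At a1=0, a2=0, a3=0, a4=0: circuit gives 0, formula gives 0.
At a1=0, a2=0, a3=0, a4=1: circuit gives 1, formula gives 1.
Agrees on all 16 inputs.

Yes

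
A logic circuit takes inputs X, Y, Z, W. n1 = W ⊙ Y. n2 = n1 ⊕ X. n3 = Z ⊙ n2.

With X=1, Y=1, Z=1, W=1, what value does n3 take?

n1 = 1 ⊙ 1 = 1
n2 = 1 ⊕ 1 = 0
n3 = 1 ⊙ 0 = 0

0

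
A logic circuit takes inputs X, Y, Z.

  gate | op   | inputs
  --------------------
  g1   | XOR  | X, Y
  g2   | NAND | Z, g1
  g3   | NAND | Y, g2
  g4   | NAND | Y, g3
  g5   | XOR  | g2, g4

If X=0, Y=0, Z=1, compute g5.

0

g1 = 0 XOR 0 = 0
g2 = 1 NAND 0 = 1
g3 = 0 NAND 1 = 1
g4 = 0 NAND 1 = 1
g5 = 1 XOR 1 = 0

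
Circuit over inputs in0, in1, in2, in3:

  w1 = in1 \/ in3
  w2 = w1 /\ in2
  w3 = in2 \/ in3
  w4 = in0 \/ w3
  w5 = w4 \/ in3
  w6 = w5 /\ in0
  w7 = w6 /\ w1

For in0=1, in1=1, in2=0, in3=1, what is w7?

1

w1 = 1 \/ 1 = 1
w3 = 0 \/ 1 = 1
w4 = 1 \/ 1 = 1
w5 = 1 \/ 1 = 1
w6 = 1 /\ 1 = 1
w7 = 1 /\ 1 = 1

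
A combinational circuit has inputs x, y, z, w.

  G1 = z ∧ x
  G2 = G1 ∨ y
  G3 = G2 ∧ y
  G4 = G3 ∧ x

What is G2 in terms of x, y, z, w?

(z ∧ x) ∨ y

G1 = z ∧ x
G2 = G1 ∨ y = (z ∧ x) ∨ y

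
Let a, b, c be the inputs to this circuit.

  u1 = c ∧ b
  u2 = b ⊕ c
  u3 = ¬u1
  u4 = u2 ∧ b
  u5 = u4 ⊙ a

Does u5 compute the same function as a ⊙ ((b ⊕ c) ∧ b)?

u2 = b ⊕ c
u4 = u2 ∧ b = (b ⊕ c) ∧ b
u5 = u4 ⊙ a = ((b ⊕ c) ∧ b) ⊙ a
At a=0, b=1, c=0: circuit gives 0, formula gives 0.
At a=0, b=0, c=0: circuit gives 1, formula gives 1.
Agrees on all 8 inputs.

Yes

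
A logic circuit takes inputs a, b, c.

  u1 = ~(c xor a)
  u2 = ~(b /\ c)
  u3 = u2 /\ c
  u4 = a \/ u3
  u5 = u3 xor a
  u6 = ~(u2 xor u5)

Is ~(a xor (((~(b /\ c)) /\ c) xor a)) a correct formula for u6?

u2 = ~(b /\ c)
u3 = u2 /\ c = (~(b /\ c)) /\ c
u5 = u3 xor a = ((~(b /\ c)) /\ c) xor a
u6 = ~(u2 xor u5) = ~((~(b /\ c)) xor (((~(b /\ c)) /\ c) xor a))
At a=0, b=0, c=0: circuit gives 0, formula gives 1.

No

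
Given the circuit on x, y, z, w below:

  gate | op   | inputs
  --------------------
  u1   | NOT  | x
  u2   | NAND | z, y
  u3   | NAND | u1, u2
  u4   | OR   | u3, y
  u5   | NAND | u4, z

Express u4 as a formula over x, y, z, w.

(NOT x NAND (z NAND y)) OR y

u1 = NOT x
u2 = z NAND y
u3 = u1 NAND u2 = NOT x NAND (z NAND y)
u4 = u3 OR y = (NOT x NAND (z NAND y)) OR y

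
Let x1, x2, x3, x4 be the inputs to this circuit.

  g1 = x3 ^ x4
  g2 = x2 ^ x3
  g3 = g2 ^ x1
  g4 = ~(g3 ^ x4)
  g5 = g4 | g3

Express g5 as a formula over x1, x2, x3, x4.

g2 = x2 ^ x3
g3 = g2 ^ x1 = (x2 ^ x3) ^ x1
g4 = ~(g3 ^ x4) = ~(((x2 ^ x3) ^ x1) ^ x4)
g5 = g4 | g3 = (~(((x2 ^ x3) ^ x1) ^ x4)) | ((x2 ^ x3) ^ x1)

(~(((x2 ^ x3) ^ x1) ^ x4)) | ((x2 ^ x3) ^ x1)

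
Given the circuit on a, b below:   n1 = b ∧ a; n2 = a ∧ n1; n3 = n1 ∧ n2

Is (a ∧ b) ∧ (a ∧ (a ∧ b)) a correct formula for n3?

n1 = b ∧ a
n2 = a ∧ n1 = a ∧ (b ∧ a)
n3 = n1 ∧ n2 = (b ∧ a) ∧ (a ∧ (b ∧ a))
At a=0, b=0: circuit gives 0, formula gives 0.
At a=1, b=1: circuit gives 1, formula gives 1.
Agrees on all 4 inputs.

Yes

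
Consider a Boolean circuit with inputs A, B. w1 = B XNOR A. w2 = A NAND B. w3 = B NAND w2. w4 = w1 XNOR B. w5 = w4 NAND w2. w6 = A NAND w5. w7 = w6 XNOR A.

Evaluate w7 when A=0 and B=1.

w1 = 1 XNOR 0 = 0
w2 = 0 NAND 1 = 1
w4 = 0 XNOR 1 = 0
w5 = 0 NAND 1 = 1
w6 = 0 NAND 1 = 1
w7 = 1 XNOR 0 = 0

0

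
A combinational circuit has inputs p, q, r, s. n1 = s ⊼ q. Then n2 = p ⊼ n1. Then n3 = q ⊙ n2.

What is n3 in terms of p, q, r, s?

q ⊙ (p ⊼ (s ⊼ q))

n1 = s ⊼ q
n2 = p ⊼ n1 = p ⊼ (s ⊼ q)
n3 = q ⊙ n2 = q ⊙ (p ⊼ (s ⊼ q))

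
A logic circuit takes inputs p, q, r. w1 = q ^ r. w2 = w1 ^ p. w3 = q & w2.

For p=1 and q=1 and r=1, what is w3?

w1 = 1 ^ 1 = 0
w2 = 0 ^ 1 = 1
w3 = 1 & 1 = 1

1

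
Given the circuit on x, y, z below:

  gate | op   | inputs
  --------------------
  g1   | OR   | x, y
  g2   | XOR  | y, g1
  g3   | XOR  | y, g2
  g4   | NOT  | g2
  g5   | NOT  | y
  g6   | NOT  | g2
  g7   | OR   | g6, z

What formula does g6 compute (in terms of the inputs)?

g1 = x OR y
g2 = y XOR g1 = y XOR (x OR y)
g6 = NOT g2 = NOT (y XOR (x OR y))

NOT (y XOR (x OR y))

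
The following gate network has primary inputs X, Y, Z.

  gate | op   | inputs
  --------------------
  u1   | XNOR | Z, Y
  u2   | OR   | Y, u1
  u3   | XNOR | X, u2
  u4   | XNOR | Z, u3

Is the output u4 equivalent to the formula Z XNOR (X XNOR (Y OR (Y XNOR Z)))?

u1 = Z XNOR Y
u2 = Y OR u1 = Y OR (Z XNOR Y)
u3 = X XNOR u2 = X XNOR (Y OR (Z XNOR Y))
u4 = Z XNOR u3 = Z XNOR (X XNOR (Y OR (Z XNOR Y)))
At X=0, Y=1, Z=1: circuit gives 0, formula gives 0.
At X=0, Y=0, Z=0: circuit gives 1, formula gives 1.
Agrees on all 8 inputs.

Yes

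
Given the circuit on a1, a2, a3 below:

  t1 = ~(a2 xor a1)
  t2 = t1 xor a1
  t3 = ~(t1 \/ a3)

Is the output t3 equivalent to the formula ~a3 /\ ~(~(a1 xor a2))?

Yes

t1 = ~(a2 xor a1)
t3 = ~(t1 \/ a3) = ~((~(a2 xor a1)) \/ a3)
At a1=0, a2=0, a3=0: circuit gives 0, formula gives 0.
At a1=0, a2=1, a3=0: circuit gives 1, formula gives 1.
Agrees on all 8 inputs.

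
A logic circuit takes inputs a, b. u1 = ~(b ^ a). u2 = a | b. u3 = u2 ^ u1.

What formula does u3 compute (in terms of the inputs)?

(a | b) ^ (~(b ^ a))

u1 = ~(b ^ a)
u2 = a | b
u3 = u2 ^ u1 = (a | b) ^ (~(b ^ a))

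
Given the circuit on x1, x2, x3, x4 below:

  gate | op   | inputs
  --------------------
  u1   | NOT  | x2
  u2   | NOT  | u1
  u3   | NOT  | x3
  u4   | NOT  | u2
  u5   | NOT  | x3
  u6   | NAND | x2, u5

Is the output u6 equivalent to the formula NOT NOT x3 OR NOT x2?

Yes

u5 = NOT x3
u6 = x2 NAND u5 = x2 NAND NOT x3
At x1=0, x2=1, x3=0, x4=0: circuit gives 0, formula gives 0.
At x1=0, x2=0, x3=0, x4=0: circuit gives 1, formula gives 1.
Agrees on all 16 inputs.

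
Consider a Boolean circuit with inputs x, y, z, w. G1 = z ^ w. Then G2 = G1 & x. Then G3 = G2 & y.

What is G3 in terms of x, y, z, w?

((z ^ w) & x) & y

G1 = z ^ w
G2 = G1 & x = (z ^ w) & x
G3 = G2 & y = ((z ^ w) & x) & y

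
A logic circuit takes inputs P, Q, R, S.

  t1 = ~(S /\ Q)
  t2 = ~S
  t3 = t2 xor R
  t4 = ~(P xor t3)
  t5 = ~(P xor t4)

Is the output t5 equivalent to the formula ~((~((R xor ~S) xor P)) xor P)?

Yes

t2 = ~S
t3 = t2 xor R = ~S xor R
t4 = ~(P xor t3) = ~(P xor (~S xor R))
t5 = ~(P xor t4) = ~(P xor (~(P xor (~S xor R))))
At P=0, Q=0, R=0, S=1: circuit gives 0, formula gives 0.
At P=0, Q=0, R=0, S=0: circuit gives 1, formula gives 1.
Agrees on all 16 inputs.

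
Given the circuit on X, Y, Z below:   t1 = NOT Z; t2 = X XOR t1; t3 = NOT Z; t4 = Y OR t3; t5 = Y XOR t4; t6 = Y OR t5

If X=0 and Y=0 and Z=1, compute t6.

0

t3 = NOT 1 = 0
t4 = 0 OR 0 = 0
t5 = 0 XOR 0 = 0
t6 = 0 OR 0 = 0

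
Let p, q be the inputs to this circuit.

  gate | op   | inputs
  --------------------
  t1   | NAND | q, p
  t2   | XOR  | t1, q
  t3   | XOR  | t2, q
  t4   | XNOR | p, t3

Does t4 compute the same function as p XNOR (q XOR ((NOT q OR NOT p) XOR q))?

Yes

t1 = q NAND p
t2 = t1 XOR q = (q NAND p) XOR q
t3 = t2 XOR q = ((q NAND p) XOR q) XOR q
t4 = p XNOR t3 = p XNOR (((q NAND p) XOR q) XOR q)
At p=0, q=0: circuit gives 0, formula gives 0.
At p=1, q=0: circuit gives 1, formula gives 1.
Agrees on all 4 inputs.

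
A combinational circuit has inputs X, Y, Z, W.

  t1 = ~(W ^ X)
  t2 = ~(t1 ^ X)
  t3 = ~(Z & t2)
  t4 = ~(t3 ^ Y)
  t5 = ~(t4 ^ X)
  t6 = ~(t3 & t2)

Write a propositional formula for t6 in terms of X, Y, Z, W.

t1 = ~(W ^ X)
t2 = ~(t1 ^ X) = ~((~(W ^ X)) ^ X)
t3 = ~(Z & t2) = ~(Z & (~((~(W ^ X)) ^ X)))
t6 = ~(t3 & t2) = ~((~(Z & (~((~(W ^ X)) ^ X)))) & (~((~(W ^ X)) ^ X)))

~((~(Z & (~((~(W ^ X)) ^ X)))) & (~((~(W ^ X)) ^ X)))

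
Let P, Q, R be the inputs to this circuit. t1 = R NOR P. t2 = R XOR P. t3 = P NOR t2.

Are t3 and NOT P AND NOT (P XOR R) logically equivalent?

Yes

t2 = R XOR P
t3 = P NOR t2 = P NOR (R XOR P)
At P=0, Q=0, R=1: circuit gives 0, formula gives 0.
At P=0, Q=0, R=0: circuit gives 1, formula gives 1.
Agrees on all 8 inputs.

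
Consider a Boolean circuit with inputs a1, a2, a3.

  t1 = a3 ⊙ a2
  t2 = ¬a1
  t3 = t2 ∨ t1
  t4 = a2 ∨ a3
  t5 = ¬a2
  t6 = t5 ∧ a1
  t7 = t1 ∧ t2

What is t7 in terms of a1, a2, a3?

t1 = a3 ⊙ a2
t2 = ¬a1
t7 = t1 ∧ t2 = (a3 ⊙ a2) ∧ ¬a1

(a3 ⊙ a2) ∧ ¬a1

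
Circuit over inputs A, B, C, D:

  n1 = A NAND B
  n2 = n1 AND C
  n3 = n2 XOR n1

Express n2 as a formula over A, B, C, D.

n1 = A NAND B
n2 = n1 AND C = (A NAND B) AND C

(A NAND B) AND C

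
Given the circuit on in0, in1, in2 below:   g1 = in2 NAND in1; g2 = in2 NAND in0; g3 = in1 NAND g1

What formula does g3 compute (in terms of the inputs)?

g1 = in2 NAND in1
g3 = in1 NAND g1 = in1 NAND (in2 NAND in1)

in1 NAND (in2 NAND in1)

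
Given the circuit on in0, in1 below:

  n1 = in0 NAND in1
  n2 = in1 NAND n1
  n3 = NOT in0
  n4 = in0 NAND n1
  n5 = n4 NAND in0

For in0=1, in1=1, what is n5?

n1 = 1 NAND 1 = 0
n4 = 1 NAND 0 = 1
n5 = 1 NAND 1 = 0

0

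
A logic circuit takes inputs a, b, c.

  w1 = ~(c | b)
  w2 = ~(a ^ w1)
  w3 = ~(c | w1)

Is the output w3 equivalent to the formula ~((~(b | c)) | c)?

Yes

w1 = ~(c | b)
w3 = ~(c | w1) = ~(c | (~(c | b)))
At a=0, b=0, c=0: circuit gives 0, formula gives 0.
At a=0, b=1, c=0: circuit gives 1, formula gives 1.
Agrees on all 8 inputs.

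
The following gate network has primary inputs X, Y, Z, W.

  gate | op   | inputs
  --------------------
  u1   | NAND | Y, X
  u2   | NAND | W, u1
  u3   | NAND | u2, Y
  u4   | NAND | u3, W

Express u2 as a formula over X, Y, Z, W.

u1 = Y NAND X
u2 = W NAND u1 = W NAND (Y NAND X)

W NAND (Y NAND X)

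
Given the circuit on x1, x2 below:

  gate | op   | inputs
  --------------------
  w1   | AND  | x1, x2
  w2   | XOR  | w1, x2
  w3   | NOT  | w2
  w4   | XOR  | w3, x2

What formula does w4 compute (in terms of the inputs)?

NOT ((x1 AND x2) XOR x2) XOR x2

w1 = x1 AND x2
w2 = w1 XOR x2 = (x1 AND x2) XOR x2
w3 = NOT w2 = NOT ((x1 AND x2) XOR x2)
w4 = w3 XOR x2 = NOT ((x1 AND x2) XOR x2) XOR x2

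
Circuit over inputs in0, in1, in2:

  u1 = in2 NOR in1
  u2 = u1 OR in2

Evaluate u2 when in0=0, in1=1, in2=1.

u1 = 1 NOR 1 = 0
u2 = 0 OR 1 = 1

1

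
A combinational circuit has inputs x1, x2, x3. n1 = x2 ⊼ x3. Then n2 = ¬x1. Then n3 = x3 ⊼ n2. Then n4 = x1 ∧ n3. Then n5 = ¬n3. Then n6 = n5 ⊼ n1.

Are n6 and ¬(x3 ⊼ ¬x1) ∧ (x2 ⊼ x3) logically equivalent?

No

n1 = x2 ⊼ x3
n2 = ¬x1
n3 = x3 ⊼ n2 = x3 ⊼ ¬x1
n5 = ¬n3 = ¬(x3 ⊼ ¬x1)
n6 = n5 ⊼ n1 = ¬(x3 ⊼ ¬x1) ⊼ (x2 ⊼ x3)
At x1=0, x2=0, x3=0: circuit gives 1, formula gives 0.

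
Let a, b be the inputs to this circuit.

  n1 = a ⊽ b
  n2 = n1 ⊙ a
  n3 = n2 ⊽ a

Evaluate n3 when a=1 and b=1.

0

n1 = 1 ⊽ 1 = 0
n2 = 0 ⊙ 1 = 0
n3 = 0 ⊽ 1 = 0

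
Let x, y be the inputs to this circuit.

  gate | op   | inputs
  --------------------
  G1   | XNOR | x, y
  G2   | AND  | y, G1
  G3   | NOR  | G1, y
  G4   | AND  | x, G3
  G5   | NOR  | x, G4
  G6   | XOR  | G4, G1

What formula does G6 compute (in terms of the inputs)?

G1 = x XNOR y
G3 = G1 NOR y = (x XNOR y) NOR y
G4 = x AND G3 = x AND ((x XNOR y) NOR y)
G6 = G4 XOR G1 = (x AND ((x XNOR y) NOR y)) XOR (x XNOR y)

(x AND ((x XNOR y) NOR y)) XOR (x XNOR y)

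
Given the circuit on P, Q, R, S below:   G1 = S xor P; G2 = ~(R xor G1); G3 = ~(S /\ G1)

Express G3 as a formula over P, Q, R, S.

~(S /\ (S xor P))

G1 = S xor P
G3 = ~(S /\ G1) = ~(S /\ (S xor P))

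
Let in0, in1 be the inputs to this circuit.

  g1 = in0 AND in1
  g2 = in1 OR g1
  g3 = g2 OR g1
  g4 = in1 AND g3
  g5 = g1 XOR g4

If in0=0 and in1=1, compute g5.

1

g1 = 0 AND 1 = 0
g2 = 1 OR 0 = 1
g3 = 1 OR 0 = 1
g4 = 1 AND 1 = 1
g5 = 0 XOR 1 = 1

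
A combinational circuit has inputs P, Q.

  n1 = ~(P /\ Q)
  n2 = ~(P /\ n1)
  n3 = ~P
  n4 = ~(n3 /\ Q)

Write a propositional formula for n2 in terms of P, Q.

n1 = ~(P /\ Q)
n2 = ~(P /\ n1) = ~(P /\ (~(P /\ Q)))

~(P /\ (~(P /\ Q)))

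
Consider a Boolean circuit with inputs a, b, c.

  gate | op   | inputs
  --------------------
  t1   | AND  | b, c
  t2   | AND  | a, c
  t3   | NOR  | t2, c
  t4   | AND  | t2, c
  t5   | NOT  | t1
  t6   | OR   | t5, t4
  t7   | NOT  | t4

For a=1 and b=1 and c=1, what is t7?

0

t2 = 1 AND 1 = 1
t4 = 1 AND 1 = 1
t7 = NOT 1 = 0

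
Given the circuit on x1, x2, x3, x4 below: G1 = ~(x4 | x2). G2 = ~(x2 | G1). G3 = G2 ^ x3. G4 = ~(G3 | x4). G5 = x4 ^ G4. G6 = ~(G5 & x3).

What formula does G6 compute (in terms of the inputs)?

~((x4 ^ (~(((~(x2 | (~(x4 | x2)))) ^ x3) | x4))) & x3)

G1 = ~(x4 | x2)
G2 = ~(x2 | G1) = ~(x2 | (~(x4 | x2)))
G3 = G2 ^ x3 = (~(x2 | (~(x4 | x2)))) ^ x3
G4 = ~(G3 | x4) = ~(((~(x2 | (~(x4 | x2)))) ^ x3) | x4)
G5 = x4 ^ G4 = x4 ^ (~(((~(x2 | (~(x4 | x2)))) ^ x3) | x4))
G6 = ~(G5 & x3) = ~((x4 ^ (~(((~(x2 | (~(x4 | x2)))) ^ x3) | x4))) & x3)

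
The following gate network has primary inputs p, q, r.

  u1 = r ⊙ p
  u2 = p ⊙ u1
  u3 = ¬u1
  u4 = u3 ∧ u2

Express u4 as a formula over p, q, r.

u1 = r ⊙ p
u2 = p ⊙ u1 = p ⊙ (r ⊙ p)
u3 = ¬u1 = ¬(r ⊙ p)
u4 = u3 ∧ u2 = ¬(r ⊙ p) ∧ (p ⊙ (r ⊙ p))

¬(r ⊙ p) ∧ (p ⊙ (r ⊙ p))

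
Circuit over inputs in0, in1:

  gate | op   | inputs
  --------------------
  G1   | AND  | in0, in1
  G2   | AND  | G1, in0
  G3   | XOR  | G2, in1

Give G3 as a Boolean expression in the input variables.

G1 = in0 AND in1
G2 = G1 AND in0 = (in0 AND in1) AND in0
G3 = G2 XOR in1 = ((in0 AND in1) AND in0) XOR in1

((in0 AND in1) AND in0) XOR in1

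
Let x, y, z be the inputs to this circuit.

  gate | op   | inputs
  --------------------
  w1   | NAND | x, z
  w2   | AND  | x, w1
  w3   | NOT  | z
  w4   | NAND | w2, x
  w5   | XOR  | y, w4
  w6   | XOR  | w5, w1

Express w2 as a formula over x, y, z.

w1 = x NAND z
w2 = x AND w1 = x AND (x NAND z)

x AND (x NAND z)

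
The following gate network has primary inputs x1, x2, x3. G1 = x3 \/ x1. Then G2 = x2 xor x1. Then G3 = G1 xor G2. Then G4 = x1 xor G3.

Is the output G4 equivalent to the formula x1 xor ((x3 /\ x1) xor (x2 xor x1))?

No

G1 = x3 \/ x1
G2 = x2 xor x1
G3 = G1 xor G2 = (x3 \/ x1) xor (x2 xor x1)
G4 = x1 xor G3 = x1 xor ((x3 \/ x1) xor (x2 xor x1))
At x1=0, x2=0, x3=1: circuit gives 1, formula gives 0.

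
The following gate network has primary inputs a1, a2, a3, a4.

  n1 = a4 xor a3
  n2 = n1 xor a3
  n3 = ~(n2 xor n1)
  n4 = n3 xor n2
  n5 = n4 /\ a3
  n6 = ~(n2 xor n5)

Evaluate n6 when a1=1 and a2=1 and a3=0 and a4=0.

n1 = 0 xor 0 = 0
n2 = 0 xor 0 = 0
n3 = ~(0 xor 0) = 1
n4 = 1 xor 0 = 1
n5 = 1 /\ 0 = 0
n6 = ~(0 xor 0) = 1

1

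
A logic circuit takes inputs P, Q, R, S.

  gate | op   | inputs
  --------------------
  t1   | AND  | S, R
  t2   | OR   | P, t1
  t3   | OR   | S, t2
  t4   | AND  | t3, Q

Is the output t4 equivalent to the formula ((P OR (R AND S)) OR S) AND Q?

t1 = S AND R
t2 = P OR t1 = P OR (S AND R)
t3 = S OR t2 = S OR (P OR (S AND R))
t4 = t3 AND Q = (S OR (P OR (S AND R))) AND Q
At P=0, Q=0, R=0, S=0: circuit gives 0, formula gives 0.
At P=0, Q=1, R=0, S=1: circuit gives 1, formula gives 1.
Agrees on all 16 inputs.

Yes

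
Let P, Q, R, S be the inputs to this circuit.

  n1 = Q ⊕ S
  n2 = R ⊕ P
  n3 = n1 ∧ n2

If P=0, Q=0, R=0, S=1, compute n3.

0

n1 = 0 ⊕ 1 = 1
n2 = 0 ⊕ 0 = 0
n3 = 1 ∧ 0 = 0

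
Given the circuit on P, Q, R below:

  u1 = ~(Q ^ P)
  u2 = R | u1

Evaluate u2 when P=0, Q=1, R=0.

u1 = ~(1 ^ 0) = 0
u2 = 0 | 0 = 0

0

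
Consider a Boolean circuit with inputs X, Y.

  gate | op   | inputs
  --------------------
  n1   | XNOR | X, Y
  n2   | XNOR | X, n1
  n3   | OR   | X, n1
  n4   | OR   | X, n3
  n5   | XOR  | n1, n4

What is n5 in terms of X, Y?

n1 = X XNOR Y
n3 = X OR n1 = X OR (X XNOR Y)
n4 = X OR n3 = X OR (X OR (X XNOR Y))
n5 = n1 XOR n4 = (X XNOR Y) XOR (X OR (X OR (X XNOR Y)))

(X XNOR Y) XOR (X OR (X OR (X XNOR Y)))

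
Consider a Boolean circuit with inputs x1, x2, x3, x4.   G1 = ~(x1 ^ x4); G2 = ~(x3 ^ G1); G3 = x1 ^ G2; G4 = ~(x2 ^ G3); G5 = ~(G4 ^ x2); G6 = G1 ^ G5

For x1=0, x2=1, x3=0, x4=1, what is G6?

1

G1 = ~(0 ^ 1) = 0
G2 = ~(0 ^ 0) = 1
G3 = 0 ^ 1 = 1
G4 = ~(1 ^ 1) = 1
G5 = ~(1 ^ 1) = 1
G6 = 0 ^ 1 = 1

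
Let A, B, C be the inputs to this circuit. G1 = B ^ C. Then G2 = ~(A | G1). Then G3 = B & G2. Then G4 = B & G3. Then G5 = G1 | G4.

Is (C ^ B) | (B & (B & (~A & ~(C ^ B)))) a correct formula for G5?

Yes

G1 = B ^ C
G2 = ~(A | G1) = ~(A | (B ^ C))
G3 = B & G2 = B & (~(A | (B ^ C)))
G4 = B & G3 = B & (B & (~(A | (B ^ C))))
G5 = G1 | G4 = (B ^ C) | (B & (B & (~(A | (B ^ C)))))
At A=0, B=0, C=0: circuit gives 0, formula gives 0.
At A=0, B=0, C=1: circuit gives 1, formula gives 1.
Agrees on all 8 inputs.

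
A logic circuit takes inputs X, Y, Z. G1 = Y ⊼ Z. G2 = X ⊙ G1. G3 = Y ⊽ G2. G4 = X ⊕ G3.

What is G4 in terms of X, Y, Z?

G1 = Y ⊼ Z
G2 = X ⊙ G1 = X ⊙ (Y ⊼ Z)
G3 = Y ⊽ G2 = Y ⊽ (X ⊙ (Y ⊼ Z))
G4 = X ⊕ G3 = X ⊕ (Y ⊽ (X ⊙ (Y ⊼ Z)))

X ⊕ (Y ⊽ (X ⊙ (Y ⊼ Z)))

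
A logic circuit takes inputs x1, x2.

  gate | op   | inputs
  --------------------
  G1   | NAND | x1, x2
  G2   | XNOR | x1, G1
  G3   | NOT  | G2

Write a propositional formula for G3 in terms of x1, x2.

G1 = x1 NAND x2
G2 = x1 XNOR G1 = x1 XNOR (x1 NAND x2)
G3 = NOT G2 = NOT (x1 XNOR (x1 NAND x2))

NOT (x1 XNOR (x1 NAND x2))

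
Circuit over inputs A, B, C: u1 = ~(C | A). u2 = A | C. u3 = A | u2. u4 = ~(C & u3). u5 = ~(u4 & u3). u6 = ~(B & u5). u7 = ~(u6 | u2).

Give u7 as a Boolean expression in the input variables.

~((~(B & (~((~(C & (A | (A | C)))) & (A | (A | C)))))) | (A | C))

u2 = A | C
u3 = A | u2 = A | (A | C)
u4 = ~(C & u3) = ~(C & (A | (A | C)))
u5 = ~(u4 & u3) = ~((~(C & (A | (A | C)))) & (A | (A | C)))
u6 = ~(B & u5) = ~(B & (~((~(C & (A | (A | C)))) & (A | (A | C)))))
u7 = ~(u6 | u2) = ~((~(B & (~((~(C & (A | (A | C)))) & (A | (A | C)))))) | (A | C))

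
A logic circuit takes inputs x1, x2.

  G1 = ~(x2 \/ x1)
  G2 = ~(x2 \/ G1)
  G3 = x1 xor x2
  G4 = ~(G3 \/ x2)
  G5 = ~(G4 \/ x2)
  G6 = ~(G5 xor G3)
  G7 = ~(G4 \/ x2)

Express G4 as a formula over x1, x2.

G3 = x1 xor x2
G4 = ~(G3 \/ x2) = ~((x1 xor x2) \/ x2)

~((x1 xor x2) \/ x2)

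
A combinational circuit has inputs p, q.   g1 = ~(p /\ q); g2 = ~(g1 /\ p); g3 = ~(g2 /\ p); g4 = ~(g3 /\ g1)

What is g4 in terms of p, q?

~((~((~((~(p /\ q)) /\ p)) /\ p)) /\ (~(p /\ q)))

g1 = ~(p /\ q)
g2 = ~(g1 /\ p) = ~((~(p /\ q)) /\ p)
g3 = ~(g2 /\ p) = ~((~((~(p /\ q)) /\ p)) /\ p)
g4 = ~(g3 /\ g1) = ~((~((~((~(p /\ q)) /\ p)) /\ p)) /\ (~(p /\ q)))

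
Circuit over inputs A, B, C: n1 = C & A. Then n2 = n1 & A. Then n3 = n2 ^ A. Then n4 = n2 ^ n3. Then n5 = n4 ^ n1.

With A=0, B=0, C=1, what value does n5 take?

n1 = 1 & 0 = 0
n2 = 0 & 0 = 0
n3 = 0 ^ 0 = 0
n4 = 0 ^ 0 = 0
n5 = 0 ^ 0 = 0

0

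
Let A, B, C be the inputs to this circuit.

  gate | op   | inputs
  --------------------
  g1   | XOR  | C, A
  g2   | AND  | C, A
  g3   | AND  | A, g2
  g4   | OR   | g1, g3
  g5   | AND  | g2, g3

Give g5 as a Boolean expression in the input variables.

(C AND A) AND (A AND (C AND A))

g2 = C AND A
g3 = A AND g2 = A AND (C AND A)
g5 = g2 AND g3 = (C AND A) AND (A AND (C AND A))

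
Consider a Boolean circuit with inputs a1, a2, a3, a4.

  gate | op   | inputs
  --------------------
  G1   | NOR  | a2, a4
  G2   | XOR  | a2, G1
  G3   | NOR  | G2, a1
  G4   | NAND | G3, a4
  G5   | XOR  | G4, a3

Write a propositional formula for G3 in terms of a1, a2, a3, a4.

G1 = a2 NOR a4
G2 = a2 XOR G1 = a2 XOR (a2 NOR a4)
G3 = G2 NOR a1 = (a2 XOR (a2 NOR a4)) NOR a1

(a2 XOR (a2 NOR a4)) NOR a1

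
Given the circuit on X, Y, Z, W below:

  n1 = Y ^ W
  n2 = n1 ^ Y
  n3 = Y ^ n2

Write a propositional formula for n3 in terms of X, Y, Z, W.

n1 = Y ^ W
n2 = n1 ^ Y = (Y ^ W) ^ Y
n3 = Y ^ n2 = Y ^ ((Y ^ W) ^ Y)

Y ^ ((Y ^ W) ^ Y)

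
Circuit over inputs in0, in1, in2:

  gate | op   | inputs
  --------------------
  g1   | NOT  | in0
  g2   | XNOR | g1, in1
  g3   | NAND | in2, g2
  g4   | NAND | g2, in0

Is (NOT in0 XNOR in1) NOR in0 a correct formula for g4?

No

g1 = NOT in0
g2 = g1 XNOR in1 = NOT in0 XNOR in1
g4 = g2 NAND in0 = (NOT in0 XNOR in1) NAND in0
At in0=0, in1=1, in2=0: circuit gives 1, formula gives 0.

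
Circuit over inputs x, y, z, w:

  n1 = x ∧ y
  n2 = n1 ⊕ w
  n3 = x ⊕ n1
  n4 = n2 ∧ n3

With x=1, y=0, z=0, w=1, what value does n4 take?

n1 = 1 ∧ 0 = 0
n2 = 0 ⊕ 1 = 1
n3 = 1 ⊕ 0 = 1
n4 = 1 ∧ 1 = 1

1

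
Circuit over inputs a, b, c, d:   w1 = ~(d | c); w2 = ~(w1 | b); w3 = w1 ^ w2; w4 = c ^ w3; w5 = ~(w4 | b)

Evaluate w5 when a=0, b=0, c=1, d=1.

w1 = ~(1 | 1) = 0
w2 = ~(0 | 0) = 1
w3 = 0 ^ 1 = 1
w4 = 1 ^ 1 = 0
w5 = ~(0 | 0) = 1

1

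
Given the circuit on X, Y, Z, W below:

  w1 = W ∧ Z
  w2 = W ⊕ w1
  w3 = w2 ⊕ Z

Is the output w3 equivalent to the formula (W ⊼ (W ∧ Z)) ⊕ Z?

w1 = W ∧ Z
w2 = W ⊕ w1 = W ⊕ (W ∧ Z)
w3 = w2 ⊕ Z = (W ⊕ (W ∧ Z)) ⊕ Z
At X=0, Y=0, Z=0, W=0: circuit gives 0, formula gives 1.

No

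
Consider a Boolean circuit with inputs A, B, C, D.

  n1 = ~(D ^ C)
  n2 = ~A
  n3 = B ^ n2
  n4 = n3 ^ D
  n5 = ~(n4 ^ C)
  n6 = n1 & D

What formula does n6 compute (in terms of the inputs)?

n1 = ~(D ^ C)
n6 = n1 & D = (~(D ^ C)) & D

(~(D ^ C)) & D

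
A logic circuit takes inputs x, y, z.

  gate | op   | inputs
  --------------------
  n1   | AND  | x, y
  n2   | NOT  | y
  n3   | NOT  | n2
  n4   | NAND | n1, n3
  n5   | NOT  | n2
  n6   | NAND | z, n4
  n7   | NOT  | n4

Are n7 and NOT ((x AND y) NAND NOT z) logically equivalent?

No

n1 = x AND y
n2 = NOT y
n3 = NOT n2 = NOT NOT y
n4 = n1 NAND n3 = (x AND y) NAND NOT NOT y
n7 = NOT n4 = NOT ((x AND y) NAND NOT NOT y)
At x=1, y=1, z=1: circuit gives 1, formula gives 0.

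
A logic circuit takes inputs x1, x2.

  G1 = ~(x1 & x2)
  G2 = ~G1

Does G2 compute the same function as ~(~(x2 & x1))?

G1 = ~(x1 & x2)
G2 = ~G1 = ~(~(x1 & x2))
At x1=0, x2=0: circuit gives 0, formula gives 0.
At x1=1, x2=1: circuit gives 1, formula gives 1.
Agrees on all 4 inputs.

Yes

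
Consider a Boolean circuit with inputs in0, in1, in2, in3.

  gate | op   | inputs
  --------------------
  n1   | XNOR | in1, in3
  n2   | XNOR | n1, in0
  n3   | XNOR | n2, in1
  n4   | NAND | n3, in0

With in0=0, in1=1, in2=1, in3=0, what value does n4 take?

1

n1 = 1 XNOR 0 = 0
n2 = 0 XNOR 0 = 1
n3 = 1 XNOR 1 = 1
n4 = 1 NAND 0 = 1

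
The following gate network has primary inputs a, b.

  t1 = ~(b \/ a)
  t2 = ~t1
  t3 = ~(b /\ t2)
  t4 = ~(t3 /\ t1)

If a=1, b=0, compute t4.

t1 = ~(0 \/ 1) = 0
t2 = ~0 = 1
t3 = ~(0 /\ 1) = 1
t4 = ~(1 /\ 0) = 1

1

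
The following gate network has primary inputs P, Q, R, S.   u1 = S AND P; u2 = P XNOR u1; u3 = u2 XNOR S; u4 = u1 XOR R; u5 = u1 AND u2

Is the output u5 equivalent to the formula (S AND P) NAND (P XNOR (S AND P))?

u1 = S AND P
u2 = P XNOR u1 = P XNOR (S AND P)
u5 = u1 AND u2 = (S AND P) AND (P XNOR (S AND P))
At P=0, Q=0, R=0, S=0: circuit gives 0, formula gives 1.

No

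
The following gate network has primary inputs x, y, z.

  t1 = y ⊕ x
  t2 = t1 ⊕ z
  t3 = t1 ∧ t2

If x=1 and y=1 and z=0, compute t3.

t1 = 1 ⊕ 1 = 0
t2 = 0 ⊕ 0 = 0
t3 = 0 ∧ 0 = 0

0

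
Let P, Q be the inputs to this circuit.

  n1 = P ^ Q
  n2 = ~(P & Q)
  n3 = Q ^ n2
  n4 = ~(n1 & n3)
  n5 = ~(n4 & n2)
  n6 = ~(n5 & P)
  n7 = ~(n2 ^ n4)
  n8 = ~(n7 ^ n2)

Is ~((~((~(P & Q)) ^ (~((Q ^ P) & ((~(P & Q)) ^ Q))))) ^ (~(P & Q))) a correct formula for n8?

Yes

n1 = P ^ Q
n2 = ~(P & Q)
n3 = Q ^ n2 = Q ^ (~(P & Q))
n4 = ~(n1 & n3) = ~((P ^ Q) & (Q ^ (~(P & Q))))
n7 = ~(n2 ^ n4) = ~((~(P & Q)) ^ (~((P ^ Q) & (Q ^ (~(P & Q))))))
n8 = ~(n7 ^ n2) = ~((~((~(P & Q)) ^ (~((P ^ Q) & (Q ^ (~(P & Q))))))) ^ (~(P & Q)))
At P=1, Q=0: circuit gives 0, formula gives 0.
At P=0, Q=0: circuit gives 1, formula gives 1.
Agrees on all 4 inputs.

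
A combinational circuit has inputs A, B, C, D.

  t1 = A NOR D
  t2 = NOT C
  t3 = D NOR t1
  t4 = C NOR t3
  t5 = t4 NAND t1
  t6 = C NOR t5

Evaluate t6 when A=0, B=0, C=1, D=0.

t1 = 0 NOR 0 = 1
t3 = 0 NOR 1 = 0
t4 = 1 NOR 0 = 0
t5 = 0 NAND 1 = 1
t6 = 1 NOR 1 = 0

0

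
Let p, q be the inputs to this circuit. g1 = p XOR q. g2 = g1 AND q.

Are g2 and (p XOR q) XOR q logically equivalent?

No

g1 = p XOR q
g2 = g1 AND q = (p XOR q) AND q
At p=0, q=1: circuit gives 1, formula gives 0.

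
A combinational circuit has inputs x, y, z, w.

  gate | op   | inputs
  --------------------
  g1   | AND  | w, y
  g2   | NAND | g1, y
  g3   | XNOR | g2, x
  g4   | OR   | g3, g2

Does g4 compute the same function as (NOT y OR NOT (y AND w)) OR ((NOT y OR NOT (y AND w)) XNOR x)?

g1 = w AND y
g2 = g1 NAND y = (w AND y) NAND y
g3 = g2 XNOR x = ((w AND y) NAND y) XNOR x
g4 = g3 OR g2 = (((w AND y) NAND y) XNOR x) OR ((w AND y) NAND y)
At x=1, y=1, z=0, w=1: circuit gives 0, formula gives 0.
At x=0, y=0, z=0, w=0: circuit gives 1, formula gives 1.
Agrees on all 16 inputs.

Yes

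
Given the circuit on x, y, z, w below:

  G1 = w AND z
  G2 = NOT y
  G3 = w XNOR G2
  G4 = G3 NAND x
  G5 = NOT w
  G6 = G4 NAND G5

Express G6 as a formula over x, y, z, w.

((w XNOR NOT y) NAND x) NAND NOT w

G2 = NOT y
G3 = w XNOR G2 = w XNOR NOT y
G4 = G3 NAND x = (w XNOR NOT y) NAND x
G5 = NOT w
G6 = G4 NAND G5 = ((w XNOR NOT y) NAND x) NAND NOT w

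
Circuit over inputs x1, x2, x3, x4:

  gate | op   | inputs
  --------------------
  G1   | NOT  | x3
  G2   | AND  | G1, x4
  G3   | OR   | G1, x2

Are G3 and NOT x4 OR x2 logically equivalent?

G1 = NOT x3
G3 = G1 OR x2 = NOT x3 OR x2
At x1=0, x2=0, x3=0, x4=1: circuit gives 1, formula gives 0.

No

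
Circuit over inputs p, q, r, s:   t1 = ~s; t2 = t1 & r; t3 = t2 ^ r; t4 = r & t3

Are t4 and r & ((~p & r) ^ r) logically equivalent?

No

t1 = ~s
t2 = t1 & r = ~s & r
t3 = t2 ^ r = (~s & r) ^ r
t4 = r & t3 = r & ((~s & r) ^ r)
At p=0, q=0, r=1, s=1: circuit gives 1, formula gives 0.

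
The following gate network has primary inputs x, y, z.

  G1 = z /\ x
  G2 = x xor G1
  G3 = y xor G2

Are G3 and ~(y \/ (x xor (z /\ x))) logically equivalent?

G1 = z /\ x
G2 = x xor G1 = x xor (z /\ x)
G3 = y xor G2 = y xor (x xor (z /\ x))
At x=0, y=0, z=0: circuit gives 0, formula gives 1.

No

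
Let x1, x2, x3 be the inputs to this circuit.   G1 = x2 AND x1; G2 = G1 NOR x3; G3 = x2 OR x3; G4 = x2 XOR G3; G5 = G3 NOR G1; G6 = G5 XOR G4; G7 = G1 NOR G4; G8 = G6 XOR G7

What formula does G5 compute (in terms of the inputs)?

(x2 OR x3) NOR (x2 AND x1)

G1 = x2 AND x1
G3 = x2 OR x3
G5 = G3 NOR G1 = (x2 OR x3) NOR (x2 AND x1)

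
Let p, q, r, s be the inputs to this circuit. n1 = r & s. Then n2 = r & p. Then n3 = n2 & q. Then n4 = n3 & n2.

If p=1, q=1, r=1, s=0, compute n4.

1

n2 = 1 & 1 = 1
n3 = 1 & 1 = 1
n4 = 1 & 1 = 1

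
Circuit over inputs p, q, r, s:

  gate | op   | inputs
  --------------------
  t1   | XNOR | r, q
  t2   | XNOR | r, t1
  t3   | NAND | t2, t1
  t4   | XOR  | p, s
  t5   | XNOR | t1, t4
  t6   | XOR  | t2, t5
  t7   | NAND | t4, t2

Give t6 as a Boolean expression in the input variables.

t1 = r XNOR q
t2 = r XNOR t1 = r XNOR (r XNOR q)
t4 = p XOR s
t5 = t1 XNOR t4 = (r XNOR q) XNOR (p XOR s)
t6 = t2 XOR t5 = (r XNOR (r XNOR q)) XOR ((r XNOR q) XNOR (p XOR s))

(r XNOR (r XNOR q)) XOR ((r XNOR q) XNOR (p XOR s))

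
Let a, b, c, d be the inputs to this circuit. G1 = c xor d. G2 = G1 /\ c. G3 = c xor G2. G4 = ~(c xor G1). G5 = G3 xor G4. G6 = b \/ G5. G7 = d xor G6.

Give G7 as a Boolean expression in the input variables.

d xor (b \/ ((c xor ((c xor d) /\ c)) xor (~(c xor (c xor d)))))

G1 = c xor d
G2 = G1 /\ c = (c xor d) /\ c
G3 = c xor G2 = c xor ((c xor d) /\ c)
G4 = ~(c xor G1) = ~(c xor (c xor d))
G5 = G3 xor G4 = (c xor ((c xor d) /\ c)) xor (~(c xor (c xor d)))
G6 = b \/ G5 = b \/ ((c xor ((c xor d) /\ c)) xor (~(c xor (c xor d))))
G7 = d xor G6 = d xor (b \/ ((c xor ((c xor d) /\ c)) xor (~(c xor (c xor d)))))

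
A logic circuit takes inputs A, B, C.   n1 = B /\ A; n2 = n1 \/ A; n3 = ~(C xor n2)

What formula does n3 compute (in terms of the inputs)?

~(C xor ((B /\ A) \/ A))

n1 = B /\ A
n2 = n1 \/ A = (B /\ A) \/ A
n3 = ~(C xor n2) = ~(C xor ((B /\ A) \/ A))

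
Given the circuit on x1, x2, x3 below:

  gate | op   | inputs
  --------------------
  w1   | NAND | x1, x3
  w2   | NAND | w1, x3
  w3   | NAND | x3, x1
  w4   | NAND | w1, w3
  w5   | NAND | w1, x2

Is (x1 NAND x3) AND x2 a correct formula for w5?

No

w1 = x1 NAND x3
w5 = w1 NAND x2 = (x1 NAND x3) NAND x2
At x1=0, x2=0, x3=0: circuit gives 1, formula gives 0.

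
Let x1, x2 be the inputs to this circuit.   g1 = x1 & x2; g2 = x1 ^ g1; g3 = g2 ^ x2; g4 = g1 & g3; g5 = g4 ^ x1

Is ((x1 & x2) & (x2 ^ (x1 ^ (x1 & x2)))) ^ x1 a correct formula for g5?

Yes

g1 = x1 & x2
g2 = x1 ^ g1 = x1 ^ (x1 & x2)
g3 = g2 ^ x2 = (x1 ^ (x1 & x2)) ^ x2
g4 = g1 & g3 = (x1 & x2) & ((x1 ^ (x1 & x2)) ^ x2)
g5 = g4 ^ x1 = ((x1 & x2) & ((x1 ^ (x1 & x2)) ^ x2)) ^ x1
At x1=0, x2=0: circuit gives 0, formula gives 0.
At x1=1, x2=0: circuit gives 1, formula gives 1.
Agrees on all 4 inputs.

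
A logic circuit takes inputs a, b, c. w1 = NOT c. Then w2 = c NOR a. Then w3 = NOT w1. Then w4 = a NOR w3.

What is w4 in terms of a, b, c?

w1 = NOT c
w3 = NOT w1 = NOT NOT c
w4 = a NOR w3 = a NOR NOT NOT c

a NOR NOT NOT c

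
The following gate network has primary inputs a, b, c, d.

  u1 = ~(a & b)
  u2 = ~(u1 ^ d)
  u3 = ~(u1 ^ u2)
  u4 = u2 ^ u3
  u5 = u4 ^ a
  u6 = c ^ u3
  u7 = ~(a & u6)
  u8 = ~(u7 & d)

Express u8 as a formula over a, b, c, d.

u1 = ~(a & b)
u2 = ~(u1 ^ d) = ~((~(a & b)) ^ d)
u3 = ~(u1 ^ u2) = ~((~(a & b)) ^ (~((~(a & b)) ^ d)))
u6 = c ^ u3 = c ^ (~((~(a & b)) ^ (~((~(a & b)) ^ d))))
u7 = ~(a & u6) = ~(a & (c ^ (~((~(a & b)) ^ (~((~(a & b)) ^ d))))))
u8 = ~(u7 & d) = ~((~(a & (c ^ (~((~(a & b)) ^ (~((~(a & b)) ^ d))))))) & d)

~((~(a & (c ^ (~((~(a & b)) ^ (~((~(a & b)) ^ d))))))) & d)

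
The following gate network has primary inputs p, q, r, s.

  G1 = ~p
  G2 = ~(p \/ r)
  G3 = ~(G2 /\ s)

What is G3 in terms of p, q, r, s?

~((~(p \/ r)) /\ s)

G2 = ~(p \/ r)
G3 = ~(G2 /\ s) = ~((~(p \/ r)) /\ s)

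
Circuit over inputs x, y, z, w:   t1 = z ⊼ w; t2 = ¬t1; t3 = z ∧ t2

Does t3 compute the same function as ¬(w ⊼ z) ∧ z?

t1 = z ⊼ w
t2 = ¬t1 = ¬(z ⊼ w)
t3 = z ∧ t2 = z ∧ ¬(z ⊼ w)
At x=0, y=0, z=0, w=0: circuit gives 0, formula gives 0.
At x=0, y=0, z=1, w=1: circuit gives 1, formula gives 1.
Agrees on all 16 inputs.

Yes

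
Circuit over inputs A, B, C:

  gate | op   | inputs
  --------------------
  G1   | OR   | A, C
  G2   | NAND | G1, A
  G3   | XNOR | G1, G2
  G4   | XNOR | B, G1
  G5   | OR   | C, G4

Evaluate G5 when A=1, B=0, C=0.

0

G1 = 1 OR 0 = 1
G4 = 0 XNOR 1 = 0
G5 = 0 OR 0 = 0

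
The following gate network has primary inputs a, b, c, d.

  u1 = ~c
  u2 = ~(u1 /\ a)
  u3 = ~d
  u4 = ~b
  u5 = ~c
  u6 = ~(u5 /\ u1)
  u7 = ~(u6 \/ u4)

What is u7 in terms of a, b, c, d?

u1 = ~c
u4 = ~b
u5 = ~c
u6 = ~(u5 /\ u1) = ~(~c /\ ~c)
u7 = ~(u6 \/ u4) = ~((~(~c /\ ~c)) \/ ~b)

~((~(~c /\ ~c)) \/ ~b)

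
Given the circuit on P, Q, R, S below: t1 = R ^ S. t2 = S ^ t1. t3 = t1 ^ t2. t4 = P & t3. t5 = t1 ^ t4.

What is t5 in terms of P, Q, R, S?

(R ^ S) ^ (P & ((R ^ S) ^ (S ^ (R ^ S))))

t1 = R ^ S
t2 = S ^ t1 = S ^ (R ^ S)
t3 = t1 ^ t2 = (R ^ S) ^ (S ^ (R ^ S))
t4 = P & t3 = P & ((R ^ S) ^ (S ^ (R ^ S)))
t5 = t1 ^ t4 = (R ^ S) ^ (P & ((R ^ S) ^ (S ^ (R ^ S))))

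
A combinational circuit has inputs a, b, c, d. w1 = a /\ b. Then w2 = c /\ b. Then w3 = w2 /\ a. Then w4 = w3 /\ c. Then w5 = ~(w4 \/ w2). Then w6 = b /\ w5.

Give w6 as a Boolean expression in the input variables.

w2 = c /\ b
w3 = w2 /\ a = (c /\ b) /\ a
w4 = w3 /\ c = ((c /\ b) /\ a) /\ c
w5 = ~(w4 \/ w2) = ~((((c /\ b) /\ a) /\ c) \/ (c /\ b))
w6 = b /\ w5 = b /\ (~((((c /\ b) /\ a) /\ c) \/ (c /\ b)))

b /\ (~((((c /\ b) /\ a) /\ c) \/ (c /\ b)))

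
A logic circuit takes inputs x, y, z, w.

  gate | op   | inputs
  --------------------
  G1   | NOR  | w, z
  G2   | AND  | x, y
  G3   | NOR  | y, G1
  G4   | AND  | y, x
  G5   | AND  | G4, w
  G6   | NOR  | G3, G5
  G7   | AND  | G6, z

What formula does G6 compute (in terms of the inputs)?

G1 = w NOR z
G3 = y NOR G1 = y NOR (w NOR z)
G4 = y AND x
G5 = G4 AND w = (y AND x) AND w
G6 = G3 NOR G5 = (y NOR (w NOR z)) NOR ((y AND x) AND w)

(y NOR (w NOR z)) NOR ((y AND x) AND w)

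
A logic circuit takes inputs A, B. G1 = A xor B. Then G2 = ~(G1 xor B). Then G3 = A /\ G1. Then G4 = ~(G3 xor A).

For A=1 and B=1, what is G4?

0

G1 = 1 xor 1 = 0
G3 = 1 /\ 0 = 0
G4 = ~(0 xor 1) = 0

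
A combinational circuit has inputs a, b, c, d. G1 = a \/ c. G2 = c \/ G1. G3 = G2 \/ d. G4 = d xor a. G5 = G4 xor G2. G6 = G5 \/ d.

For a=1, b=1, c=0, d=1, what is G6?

1

G1 = 1 \/ 0 = 1
G2 = 0 \/ 1 = 1
G4 = 1 xor 1 = 0
G5 = 0 xor 1 = 1
G6 = 1 \/ 1 = 1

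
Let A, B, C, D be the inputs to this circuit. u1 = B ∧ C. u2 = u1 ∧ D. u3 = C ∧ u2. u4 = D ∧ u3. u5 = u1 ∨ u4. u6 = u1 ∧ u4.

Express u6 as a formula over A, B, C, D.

u1 = B ∧ C
u2 = u1 ∧ D = (B ∧ C) ∧ D
u3 = C ∧ u2 = C ∧ ((B ∧ C) ∧ D)
u4 = D ∧ u3 = D ∧ (C ∧ ((B ∧ C) ∧ D))
u6 = u1 ∧ u4 = (B ∧ C) ∧ (D ∧ (C ∧ ((B ∧ C) ∧ D)))

(B ∧ C) ∧ (D ∧ (C ∧ ((B ∧ C) ∧ D)))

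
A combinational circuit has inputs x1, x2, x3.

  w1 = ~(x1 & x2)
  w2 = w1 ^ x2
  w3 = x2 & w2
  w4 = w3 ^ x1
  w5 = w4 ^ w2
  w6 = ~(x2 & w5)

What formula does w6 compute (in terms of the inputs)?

~(x2 & (((x2 & ((~(x1 & x2)) ^ x2)) ^ x1) ^ ((~(x1 & x2)) ^ x2)))

w1 = ~(x1 & x2)
w2 = w1 ^ x2 = (~(x1 & x2)) ^ x2
w3 = x2 & w2 = x2 & ((~(x1 & x2)) ^ x2)
w4 = w3 ^ x1 = (x2 & ((~(x1 & x2)) ^ x2)) ^ x1
w5 = w4 ^ w2 = ((x2 & ((~(x1 & x2)) ^ x2)) ^ x1) ^ ((~(x1 & x2)) ^ x2)
w6 = ~(x2 & w5) = ~(x2 & (((x2 & ((~(x1 & x2)) ^ x2)) ^ x1) ^ ((~(x1 & x2)) ^ x2)))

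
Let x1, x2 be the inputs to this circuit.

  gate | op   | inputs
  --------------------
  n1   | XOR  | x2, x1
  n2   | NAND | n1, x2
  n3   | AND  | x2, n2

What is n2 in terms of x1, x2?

n1 = x2 XOR x1
n2 = n1 NAND x2 = (x2 XOR x1) NAND x2

(x2 XOR x1) NAND x2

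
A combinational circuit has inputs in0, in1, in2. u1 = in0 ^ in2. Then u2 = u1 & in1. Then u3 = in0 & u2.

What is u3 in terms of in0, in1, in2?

in0 & ((in0 ^ in2) & in1)

u1 = in0 ^ in2
u2 = u1 & in1 = (in0 ^ in2) & in1
u3 = in0 & u2 = in0 & ((in0 ^ in2) & in1)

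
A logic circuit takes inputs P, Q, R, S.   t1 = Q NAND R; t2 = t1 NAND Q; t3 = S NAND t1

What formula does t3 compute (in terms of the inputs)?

t1 = Q NAND R
t3 = S NAND t1 = S NAND (Q NAND R)

S NAND (Q NAND R)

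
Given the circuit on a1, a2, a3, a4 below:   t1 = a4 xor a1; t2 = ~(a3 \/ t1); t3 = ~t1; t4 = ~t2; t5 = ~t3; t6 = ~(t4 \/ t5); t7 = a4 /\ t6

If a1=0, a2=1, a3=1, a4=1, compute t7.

0

t1 = 1 xor 0 = 1
t2 = ~(1 \/ 1) = 0
t3 = ~1 = 0
t4 = ~0 = 1
t5 = ~0 = 1
t6 = ~(1 \/ 1) = 0
t7 = 1 /\ 0 = 0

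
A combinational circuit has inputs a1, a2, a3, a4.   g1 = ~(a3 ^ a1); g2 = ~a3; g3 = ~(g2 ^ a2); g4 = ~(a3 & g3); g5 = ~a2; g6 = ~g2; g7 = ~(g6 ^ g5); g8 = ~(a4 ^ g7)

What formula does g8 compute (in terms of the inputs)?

~(a4 ^ (~(~~a3 ^ ~a2)))

g2 = ~a3
g5 = ~a2
g6 = ~g2 = ~~a3
g7 = ~(g6 ^ g5) = ~(~~a3 ^ ~a2)
g8 = ~(a4 ^ g7) = ~(a4 ^ (~(~~a3 ^ ~a2)))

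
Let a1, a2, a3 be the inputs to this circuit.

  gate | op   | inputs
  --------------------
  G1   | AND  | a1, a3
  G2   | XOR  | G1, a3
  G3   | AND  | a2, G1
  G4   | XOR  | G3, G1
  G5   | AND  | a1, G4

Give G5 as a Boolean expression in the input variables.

G1 = a1 AND a3
G3 = a2 AND G1 = a2 AND (a1 AND a3)
G4 = G3 XOR G1 = (a2 AND (a1 AND a3)) XOR (a1 AND a3)
G5 = a1 AND G4 = a1 AND ((a2 AND (a1 AND a3)) XOR (a1 AND a3))

a1 AND ((a2 AND (a1 AND a3)) XOR (a1 AND a3))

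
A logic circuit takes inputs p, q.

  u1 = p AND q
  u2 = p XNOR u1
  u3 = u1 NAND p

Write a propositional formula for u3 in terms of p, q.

u1 = p AND q
u3 = u1 NAND p = (p AND q) NAND p

(p AND q) NAND p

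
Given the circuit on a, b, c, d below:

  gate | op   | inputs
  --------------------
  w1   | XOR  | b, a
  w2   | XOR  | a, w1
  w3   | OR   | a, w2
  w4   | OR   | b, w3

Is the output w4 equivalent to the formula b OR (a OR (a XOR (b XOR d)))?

No

w1 = b XOR a
w2 = a XOR w1 = a XOR (b XOR a)
w3 = a OR w2 = a OR (a XOR (b XOR a))
w4 = b OR w3 = b OR (a OR (a XOR (b XOR a)))
At a=0, b=0, c=0, d=1: circuit gives 0, formula gives 1.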